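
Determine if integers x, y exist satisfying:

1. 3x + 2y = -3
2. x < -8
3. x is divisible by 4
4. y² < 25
No

A contradictory subset is {3x + 2y = -3, x is divisible by 4}. No integer assignment can satisfy these jointly:

  - 3x + 2y = -3: is a linear equation tying the variables together
  - x is divisible by 4: restricts x to multiples of 4

Modular obstruction: writing x = 4x', every remaining term of the linear equation is divisible by 2, so the left side is ≡ 0 (mod 2); but the right side -3 ≡ 1 (mod 2). No integers can satisfy it.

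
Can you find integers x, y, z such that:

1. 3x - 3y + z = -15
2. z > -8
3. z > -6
Yes

Take x = 0, y = 5, z = 0. Substituting into each constraint:
  (1) 3(0) - 3(5) + 0 = -15 ✓
  (2) 0 > -8 ✓
  (3) 0 > -6 ✓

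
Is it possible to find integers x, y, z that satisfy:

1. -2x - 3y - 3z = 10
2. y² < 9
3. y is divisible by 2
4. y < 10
Yes

Take x = -5, y = 0, z = 0. Substituting into each constraint:
  (1) -2(-5) - 3(0) - 3(0) = 10 ✓
  (2) y² = (0)² = 0, and 0 < 9 ✓
  (3) 0 = 2 × 0, remainder 0 ✓
  (4) 0 < 10 ✓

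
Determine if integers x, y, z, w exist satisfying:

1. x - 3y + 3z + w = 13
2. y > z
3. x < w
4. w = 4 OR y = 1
Yes

Take x = 0, y = 1, z = 0, w = 16. Substituting into each constraint:
  (1) 0 - 3(1) + 3(0) + 16 = 13 ✓
  (2) 1 > 0 ✓
  (3) 0 < 16 ✓
  (4) y = 1, target 1 ✓ (second branch holds)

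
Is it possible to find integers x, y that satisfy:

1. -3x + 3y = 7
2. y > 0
No

Even the single constraint (-3x + 3y = 7) is infeasible over the integers.

  - -3x + 3y = 7: every term on the left is divisible by 3, so the LHS ≡ 0 (mod 3), but the RHS 7 is not — no integer solution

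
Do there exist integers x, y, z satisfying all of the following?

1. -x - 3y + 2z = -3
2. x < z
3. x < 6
Yes

Take x = 1, y = 2, z = 2. Substituting into each constraint:
  (1) (-1) - 3(2) + 2(2) = -3 ✓
  (2) 1 < 2 ✓
  (3) 1 < 6 ✓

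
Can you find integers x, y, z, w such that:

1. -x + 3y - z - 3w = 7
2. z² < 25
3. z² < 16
Yes

Take x = 2, y = 0, z = 0, w = -3. Substituting into each constraint:
  (1) (-2) + 3(0) + 0 - 3(-3) = 7 ✓
  (2) z² = (0)² = 0, and 0 < 25 ✓
  (3) z² = (0)² = 0, and 0 < 16 ✓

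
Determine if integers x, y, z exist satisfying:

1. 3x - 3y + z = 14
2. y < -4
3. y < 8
Yes

Take x = 0, y = -5, z = -1. Substituting into each constraint:
  (1) 3(0) - 3(-5) + (-1) = 14 ✓
  (2) -5 < -4 ✓
  (3) -5 < 8 ✓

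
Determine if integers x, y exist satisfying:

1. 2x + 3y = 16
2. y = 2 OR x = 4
Yes

Take x = 5, y = 2. Substituting into each constraint:
  (1) 2(5) + 3(2) = 16 ✓
  (2) y = 2, target 2 ✓ (first branch holds)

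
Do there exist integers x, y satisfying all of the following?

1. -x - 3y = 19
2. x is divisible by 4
Yes

Take x = -28, y = 3. Substituting into each constraint:
  (1) 28 - 3(3) = 19 ✓
  (2) -28 = 4 × -7, remainder 0 ✓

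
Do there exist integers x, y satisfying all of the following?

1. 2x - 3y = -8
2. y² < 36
Yes

Take x = -4, y = 0. Substituting into each constraint:
  (1) 2(-4) - 3(0) = -8 ✓
  (2) y² = (0)² = 0, and 0 < 36 ✓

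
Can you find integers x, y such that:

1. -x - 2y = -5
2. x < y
Yes

Take x = 1, y = 2. Substituting into each constraint:
  (1) (-1) - 2(2) = -5 ✓
  (2) 1 < 2 ✓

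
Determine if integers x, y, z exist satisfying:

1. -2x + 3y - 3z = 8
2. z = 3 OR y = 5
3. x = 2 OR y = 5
Yes

Take x = -4, y = 5, z = 5. Substituting into each constraint:
  (1) -2(-4) + 3(5) - 3(5) = 8 ✓
  (2) y = 5, target 5 ✓ (second branch holds)
  (3) y = 5, target 5 ✓ (second branch holds)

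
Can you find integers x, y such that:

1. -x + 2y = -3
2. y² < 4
Yes

Take x = 3, y = 0. Substituting into each constraint:
  (1) (-3) + 2(0) = -3 ✓
  (2) y² = (0)² = 0, and 0 < 4 ✓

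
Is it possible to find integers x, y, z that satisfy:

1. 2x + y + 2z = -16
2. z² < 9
Yes

Take x = -8, y = 0, z = 0. Substituting into each constraint:
  (1) 2(-8) + 0 + 2(0) = -16 ✓
  (2) z² = (0)² = 0, and 0 < 9 ✓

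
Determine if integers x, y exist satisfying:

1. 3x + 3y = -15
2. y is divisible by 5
Yes

Take x = -5, y = 0. Substituting into each constraint:
  (1) 3(-5) + 3(0) = -15 ✓
  (2) 0 = 5 × 0, remainder 0 ✓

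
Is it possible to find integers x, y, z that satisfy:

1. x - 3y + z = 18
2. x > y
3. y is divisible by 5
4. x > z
Yes

Take x = 2, y = -5, z = 1. Substituting into each constraint:
  (1) 2 - 3(-5) + 1 = 18 ✓
  (2) 2 > -5 ✓
  (3) -5 = 5 × -1, remainder 0 ✓
  (4) 2 > 1 ✓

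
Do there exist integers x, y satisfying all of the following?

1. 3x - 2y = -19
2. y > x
Yes

Take x = -17, y = -16. Substituting into each constraint:
  (1) 3(-17) - 2(-16) = -19 ✓
  (2) -16 > -17 ✓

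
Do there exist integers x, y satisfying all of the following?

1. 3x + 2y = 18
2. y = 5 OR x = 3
No

The full constraint system is jointly infeasible over the integers. Each constraint and what it forces:

  - 3x + 2y = 18: is a linear equation tying the variables together
  - y = 5 OR x = 3: forces a choice: either y = 5 or x = 3

Split on the disjunction (y = 5 OR x = 3):
  • If y = 5: with y = 5, every remaining term of the linear equation is divisible by 3, so the left side is ≡ 0 (mod 3); but the right side 8 ≡ 2 (mod 3). No integers can satisfy it.
  • If x = 3: with x = 3, every remaining term of the linear equation is divisible by 2, so the left side is ≡ 0 (mod 2); but the right side 9 ≡ 1 (mod 2). No integers can satisfy it.
Both branches are infeasible, so the system has no integer solution.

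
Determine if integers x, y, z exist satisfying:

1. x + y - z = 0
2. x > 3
Yes

Take x = 4, y = -4, z = 0. Substituting into each constraint:
  (1) 4 + (-4) + 0 = 0 ✓
  (2) 4 > 3 ✓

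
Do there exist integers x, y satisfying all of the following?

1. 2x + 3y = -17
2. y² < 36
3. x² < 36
Yes

Take x = -1, y = -5. Substituting into each constraint:
  (1) 2(-1) + 3(-5) = -17 ✓
  (2) y² = (-5)² = 25, and 25 < 36 ✓
  (3) x² = (-1)² = 1, and 1 < 36 ✓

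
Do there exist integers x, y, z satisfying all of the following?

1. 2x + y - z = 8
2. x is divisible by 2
Yes

Take x = 0, y = 0, z = -8. Substituting into each constraint:
  (1) 2(0) + 0 + 8 = 8 ✓
  (2) 0 = 2 × 0, remainder 0 ✓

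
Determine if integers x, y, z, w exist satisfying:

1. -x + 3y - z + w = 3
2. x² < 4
Yes

Take x = 0, y = 0, z = 0, w = 3. Substituting into each constraint:
  (1) 0 + 3(0) + 0 + 3 = 3 ✓
  (2) x² = (0)² = 0, and 0 < 4 ✓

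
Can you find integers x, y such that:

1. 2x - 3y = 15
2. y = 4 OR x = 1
No

The full constraint system is jointly infeasible over the integers. Each constraint and what it forces:

  - 2x - 3y = 15: is a linear equation tying the variables together
  - y = 4 OR x = 1: forces a choice: either y = 4 or x = 1

Split on the disjunction (y = 4 OR x = 1):
  • If y = 4: with y = 4, every remaining term of the linear equation is divisible by 2, so the left side is ≡ 0 (mod 2); but the right side 27 ≡ 1 (mod 2). No integers can satisfy it.
  • If x = 1: with x = 1, every remaining term of the linear equation is divisible by 3, so the left side is ≡ 0 (mod 3); but the right side 13 ≡ 1 (mod 3). No integers can satisfy it.
Both branches are infeasible, so the system has no integer solution.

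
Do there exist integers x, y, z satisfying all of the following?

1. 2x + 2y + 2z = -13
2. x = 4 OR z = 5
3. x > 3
No

Even the single constraint (2x + 2y + 2z = -13) is infeasible over the integers.

  - 2x + 2y + 2z = -13: every term on the left is divisible by 2, so the LHS ≡ 0 (mod 2), but the RHS -13 is not — no integer solution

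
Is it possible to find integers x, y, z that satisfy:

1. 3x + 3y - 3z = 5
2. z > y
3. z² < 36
No

Even the single constraint (3x + 3y - 3z = 5) is infeasible over the integers.

  - 3x + 3y - 3z = 5: every term on the left is divisible by 3, so the LHS ≡ 0 (mod 3), but the RHS 5 is not — no integer solution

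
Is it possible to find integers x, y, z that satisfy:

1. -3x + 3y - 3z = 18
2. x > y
Yes

Take x = 1, y = 0, z = -7. Substituting into each constraint:
  (1) -3(1) + 3(0) - 3(-7) = 18 ✓
  (2) 1 > 0 ✓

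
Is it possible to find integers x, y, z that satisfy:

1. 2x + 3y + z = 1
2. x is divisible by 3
Yes

Take x = 0, y = 0, z = 1. Substituting into each constraint:
  (1) 2(0) + 3(0) + 1 = 1 ✓
  (2) 0 = 3 × 0, remainder 0 ✓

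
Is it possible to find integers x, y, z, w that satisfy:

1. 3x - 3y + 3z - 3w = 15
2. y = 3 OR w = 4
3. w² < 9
Yes

Take x = 7, y = 3, z = 0, w = -1. Substituting into each constraint:
  (1) 3(7) - 3(3) + 3(0) - 3(-1) = 15 ✓
  (2) y = 3, target 3 ✓ (first branch holds)
  (3) w² = (-1)² = 1, and 1 < 9 ✓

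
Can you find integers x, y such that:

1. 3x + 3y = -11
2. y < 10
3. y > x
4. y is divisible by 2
No

Even the single constraint (3x + 3y = -11) is infeasible over the integers.

  - 3x + 3y = -11: every term on the left is divisible by 3, so the LHS ≡ 0 (mod 3), but the RHS -11 is not — no integer solution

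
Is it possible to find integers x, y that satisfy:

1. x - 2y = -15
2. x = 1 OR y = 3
Yes

Take x = -9, y = 3. Substituting into each constraint:
  (1) (-9) - 2(3) = -15 ✓
  (2) y = 3, target 3 ✓ (second branch holds)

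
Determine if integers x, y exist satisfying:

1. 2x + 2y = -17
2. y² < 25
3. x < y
No

Even the single constraint (2x + 2y = -17) is infeasible over the integers.

  - 2x + 2y = -17: every term on the left is divisible by 2, so the LHS ≡ 0 (mod 2), but the RHS -17 is not — no integer solution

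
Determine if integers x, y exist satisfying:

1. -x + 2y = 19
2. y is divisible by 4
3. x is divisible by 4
No

A contradictory subset is {-x + 2y = 19, x is divisible by 4}. No integer assignment can satisfy these jointly:

  - -x + 2y = 19: is a linear equation tying the variables together
  - x is divisible by 4: restricts x to multiples of 4

Modular obstruction: writing x = 4x', every remaining term of the linear equation is divisible by 2, so the left side is ≡ 0 (mod 2); but the right side 19 ≡ 1 (mod 2). No integers can satisfy it.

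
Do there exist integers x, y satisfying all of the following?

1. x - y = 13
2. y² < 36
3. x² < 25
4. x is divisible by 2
No

A contradictory subset is {x - y = 13, y² < 36, x² < 25}. No integer assignment can satisfy these jointly:

  - x - y = 13: is a linear equation tying the variables together
  - y² < 36: restricts y to |y| ≤ 5
  - x² < 25: restricts x to |x| ≤ 4

Range argument: with x ∈ [-4, 4], y ∈ [-5, 5], the left side of the equation is at most 9, but the right side is 13 > 9. No integer solution exists.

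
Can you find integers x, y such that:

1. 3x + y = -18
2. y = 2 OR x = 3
Yes

Take x = 3, y = -27. Substituting into each constraint:
  (1) 3(3) + (-27) = -18 ✓
  (2) x = 3, target 3 ✓ (second branch holds)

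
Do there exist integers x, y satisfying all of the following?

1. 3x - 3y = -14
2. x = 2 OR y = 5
No

Even the single constraint (3x - 3y = -14) is infeasible over the integers.

  - 3x - 3y = -14: every term on the left is divisible by 3, so the LHS ≡ 0 (mod 3), but the RHS -14 is not — no integer solution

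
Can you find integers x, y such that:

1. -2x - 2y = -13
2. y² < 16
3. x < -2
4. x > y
No

Even the single constraint (-2x - 2y = -13) is infeasible over the integers.

  - -2x - 2y = -13: every term on the left is divisible by 2, so the LHS ≡ 0 (mod 2), but the RHS -13 is not — no integer solution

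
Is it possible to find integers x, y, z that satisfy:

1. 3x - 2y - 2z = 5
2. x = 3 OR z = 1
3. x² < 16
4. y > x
Yes

Take x = 3, y = 4, z = -2. Substituting into each constraint:
  (1) 3(3) - 2(4) - 2(-2) = 5 ✓
  (2) x = 3, target 3 ✓ (first branch holds)
  (3) x² = (3)² = 9, and 9 < 16 ✓
  (4) 4 > 3 ✓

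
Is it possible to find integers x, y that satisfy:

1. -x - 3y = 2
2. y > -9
Yes

Take x = 1, y = -1. Substituting into each constraint:
  (1) (-1) - 3(-1) = 2 ✓
  (2) -1 > -9 ✓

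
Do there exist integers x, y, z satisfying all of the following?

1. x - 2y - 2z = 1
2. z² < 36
Yes

Take x = 1, y = 0, z = 0. Substituting into each constraint:
  (1) 1 - 2(0) - 2(0) = 1 ✓
  (2) z² = (0)² = 0, and 0 < 36 ✓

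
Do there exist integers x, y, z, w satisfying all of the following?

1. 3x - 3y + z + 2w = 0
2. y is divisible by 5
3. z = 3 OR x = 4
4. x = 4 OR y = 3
Yes

Take x = 4, y = 0, z = 0, w = -6. Substituting into each constraint:
  (1) 3(4) - 3(0) + 0 + 2(-6) = 0 ✓
  (2) 0 = 5 × 0, remainder 0 ✓
  (3) x = 4, target 4 ✓ (second branch holds)
  (4) x = 4, target 4 ✓ (first branch holds)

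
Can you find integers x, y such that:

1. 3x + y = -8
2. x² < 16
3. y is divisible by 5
Yes

Take x = -1, y = -5. Substituting into each constraint:
  (1) 3(-1) + (-5) = -8 ✓
  (2) x² = (-1)² = 1, and 1 < 16 ✓
  (3) -5 = 5 × -1, remainder 0 ✓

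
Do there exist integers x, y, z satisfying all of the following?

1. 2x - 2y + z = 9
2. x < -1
Yes

Take x = -2, y = -6, z = 1. Substituting into each constraint:
  (1) 2(-2) - 2(-6) + 1 = 9 ✓
  (2) -2 < -1 ✓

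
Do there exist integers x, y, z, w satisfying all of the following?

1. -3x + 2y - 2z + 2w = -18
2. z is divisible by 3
Yes

Take x = 6, y = 0, z = 0, w = 0. Substituting into each constraint:
  (1) -3(6) + 2(0) - 2(0) + 2(0) = -18 ✓
  (2) 0 = 3 × 0, remainder 0 ✓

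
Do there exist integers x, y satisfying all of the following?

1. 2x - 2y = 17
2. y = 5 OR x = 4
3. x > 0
No

Even the single constraint (2x - 2y = 17) is infeasible over the integers.

  - 2x - 2y = 17: every term on the left is divisible by 2, so the LHS ≡ 0 (mod 2), but the RHS 17 is not — no integer solution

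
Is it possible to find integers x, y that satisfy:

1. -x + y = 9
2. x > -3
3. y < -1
No

The full constraint system is jointly infeasible over the integers. Each constraint and what it forces:

  - -x + y = 9: is a linear equation tying the variables together
  - x > -3: bounds one variable relative to a constant
  - y < -1: bounds one variable relative to a constant

Range argument: with x ∈ [-2, ∞], y ∈ [−∞, -2], the left side of the equation is at most 0, but the right side is 9 > 0. No integer solution exists.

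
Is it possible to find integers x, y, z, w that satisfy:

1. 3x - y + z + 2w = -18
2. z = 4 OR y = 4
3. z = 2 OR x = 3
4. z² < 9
Yes

Take x = -6, y = 4, z = 2, w = 1. Substituting into each constraint:
  (1) 3(-6) + (-4) + 2 + 2(1) = -18 ✓
  (2) y = 4, target 4 ✓ (second branch holds)
  (3) z = 2, target 2 ✓ (first branch holds)
  (4) z² = (2)² = 4, and 4 < 9 ✓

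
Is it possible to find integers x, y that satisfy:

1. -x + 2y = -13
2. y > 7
Yes

Take x = 29, y = 8. Substituting into each constraint:
  (1) (-29) + 2(8) = -13 ✓
  (2) 8 > 7 ✓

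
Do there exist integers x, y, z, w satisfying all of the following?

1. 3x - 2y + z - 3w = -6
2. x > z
Yes

Take x = 1, y = 0, z = 0, w = 3. Substituting into each constraint:
  (1) 3(1) - 2(0) + 0 - 3(3) = -6 ✓
  (2) 1 > 0 ✓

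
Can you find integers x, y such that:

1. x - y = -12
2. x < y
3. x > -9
Yes

Take x = 0, y = 12. Substituting into each constraint:
  (1) 0 + (-12) = -12 ✓
  (2) 0 < 12 ✓
  (3) 0 > -9 ✓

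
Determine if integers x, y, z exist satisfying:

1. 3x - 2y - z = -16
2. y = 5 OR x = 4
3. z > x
Yes

Take x = 5, y = 5, z = 21. Substituting into each constraint:
  (1) 3(5) - 2(5) + (-21) = -16 ✓
  (2) y = 5, target 5 ✓ (first branch holds)
  (3) 21 > 5 ✓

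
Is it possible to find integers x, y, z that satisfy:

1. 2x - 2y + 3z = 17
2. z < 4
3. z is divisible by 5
Yes

Take x = 0, y = -16, z = -5. Substituting into each constraint:
  (1) 2(0) - 2(-16) + 3(-5) = 17 ✓
  (2) -5 < 4 ✓
  (3) -5 = 5 × -1, remainder 0 ✓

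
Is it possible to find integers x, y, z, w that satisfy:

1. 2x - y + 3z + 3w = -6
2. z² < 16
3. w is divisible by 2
Yes

Take x = 0, y = 0, z = -2, w = 0. Substituting into each constraint:
  (1) 2(0) + 0 + 3(-2) + 3(0) = -6 ✓
  (2) z² = (-2)² = 4, and 4 < 16 ✓
  (3) 0 = 2 × 0, remainder 0 ✓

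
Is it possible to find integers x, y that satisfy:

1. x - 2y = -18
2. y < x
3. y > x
No

A contradictory subset is {y < x, y > x}. No integer assignment can satisfy these jointly:

  - y < x: bounds one variable relative to another variable
  - y > x: bounds one variable relative to another variable

Direct contradiction: x > y and y > x cannot both hold.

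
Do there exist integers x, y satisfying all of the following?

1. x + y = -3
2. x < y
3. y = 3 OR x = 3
Yes

Take x = -6, y = 3. Substituting into each constraint:
  (1) (-6) + 3 = -3 ✓
  (2) -6 < 3 ✓
  (3) y = 3, target 3 ✓ (first branch holds)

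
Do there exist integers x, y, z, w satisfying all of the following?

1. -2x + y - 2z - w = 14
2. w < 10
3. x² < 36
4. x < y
Yes

Take x = 0, y = 1, z = 0, w = -13. Substituting into each constraint:
  (1) -2(0) + 1 - 2(0) + 13 = 14 ✓
  (2) -13 < 10 ✓
  (3) x² = (0)² = 0, and 0 < 36 ✓
  (4) 0 < 1 ✓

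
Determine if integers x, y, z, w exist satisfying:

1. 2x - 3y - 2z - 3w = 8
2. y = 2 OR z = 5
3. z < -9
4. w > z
Yes

Take x = -3, y = 2, z = -10, w = 0. Substituting into each constraint:
  (1) 2(-3) - 3(2) - 2(-10) - 3(0) = 8 ✓
  (2) y = 2, target 2 ✓ (first branch holds)
  (3) -10 < -9 ✓
  (4) 0 > -10 ✓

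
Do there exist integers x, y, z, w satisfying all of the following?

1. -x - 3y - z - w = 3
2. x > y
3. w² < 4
Yes

Take x = 1, y = 0, z = -4, w = 0. Substituting into each constraint:
  (1) (-1) - 3(0) + 4 + 0 = 3 ✓
  (2) 1 > 0 ✓
  (3) w² = (0)² = 0, and 0 < 4 ✓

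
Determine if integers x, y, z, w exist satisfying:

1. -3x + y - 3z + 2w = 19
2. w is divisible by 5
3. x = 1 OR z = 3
Yes

Take x = 1, y = 1, z = -7, w = 0. Substituting into each constraint:
  (1) -3(1) + 1 - 3(-7) + 2(0) = 19 ✓
  (2) 0 = 5 × 0, remainder 0 ✓
  (3) x = 1, target 1 ✓ (first branch holds)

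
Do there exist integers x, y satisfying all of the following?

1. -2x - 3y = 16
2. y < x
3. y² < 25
Yes

Take x = -2, y = -4. Substituting into each constraint:
  (1) -2(-2) - 3(-4) = 16 ✓
  (2) -4 < -2 ✓
  (3) y² = (-4)² = 16, and 16 < 25 ✓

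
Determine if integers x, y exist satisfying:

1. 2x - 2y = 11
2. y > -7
No

Even the single constraint (2x - 2y = 11) is infeasible over the integers.

  - 2x - 2y = 11: every term on the left is divisible by 2, so the LHS ≡ 0 (mod 2), but the RHS 11 is not — no integer solution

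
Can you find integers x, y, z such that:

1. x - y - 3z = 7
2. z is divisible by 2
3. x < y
Yes

Take x = -5, y = 0, z = -4. Substituting into each constraint:
  (1) (-5) + 0 - 3(-4) = 7 ✓
  (2) -4 = 2 × -2, remainder 0 ✓
  (3) -5 < 0 ✓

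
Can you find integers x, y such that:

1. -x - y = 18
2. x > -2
Yes

Take x = 0, y = -18. Substituting into each constraint:
  (1) 0 + 18 = 18 ✓
  (2) 0 > -2 ✓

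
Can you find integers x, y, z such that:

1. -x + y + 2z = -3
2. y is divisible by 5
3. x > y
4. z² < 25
Yes

Take x = 1, y = 0, z = -1. Substituting into each constraint:
  (1) (-1) + 0 + 2(-1) = -3 ✓
  (2) 0 = 5 × 0, remainder 0 ✓
  (3) 1 > 0 ✓
  (4) z² = (-1)² = 1, and 1 < 25 ✓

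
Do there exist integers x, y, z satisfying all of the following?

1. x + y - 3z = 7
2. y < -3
Yes

Take x = 0, y = -5, z = -4. Substituting into each constraint:
  (1) 0 + (-5) - 3(-4) = 7 ✓
  (2) -5 < -3 ✓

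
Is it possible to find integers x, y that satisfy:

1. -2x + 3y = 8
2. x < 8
Yes

Take x = -4, y = 0. Substituting into each constraint:
  (1) -2(-4) + 3(0) = 8 ✓
  (2) -4 < 8 ✓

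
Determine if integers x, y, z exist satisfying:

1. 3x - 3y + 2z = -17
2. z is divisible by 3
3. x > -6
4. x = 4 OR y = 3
No

A contradictory subset is {3x - 3y + 2z = -17, z is divisible by 3}. No integer assignment can satisfy these jointly:

  - 3x - 3y + 2z = -17: is a linear equation tying the variables together
  - z is divisible by 3: restricts z to multiples of 3

Modular obstruction: writing z = 3z', every remaining term of the linear equation is divisible by 3, so the left side is ≡ 0 (mod 3); but the right side -17 ≡ 1 (mod 3). No integers can satisfy it.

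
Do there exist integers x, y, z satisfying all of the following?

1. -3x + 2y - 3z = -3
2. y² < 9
Yes

Take x = 1, y = 0, z = 0. Substituting into each constraint:
  (1) -3(1) + 2(0) - 3(0) = -3 ✓
  (2) y² = (0)² = 0, and 0 < 9 ✓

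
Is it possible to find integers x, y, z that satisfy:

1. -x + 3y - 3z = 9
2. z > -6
Yes

Take x = 0, y = 0, z = -3. Substituting into each constraint:
  (1) 0 + 3(0) - 3(-3) = 9 ✓
  (2) -3 > -6 ✓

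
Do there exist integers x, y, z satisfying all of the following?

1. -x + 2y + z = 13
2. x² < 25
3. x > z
Yes

Take x = 1, y = 7, z = 0. Substituting into each constraint:
  (1) (-1) + 2(7) + 0 = 13 ✓
  (2) x² = (1)² = 1, and 1 < 25 ✓
  (3) 1 > 0 ✓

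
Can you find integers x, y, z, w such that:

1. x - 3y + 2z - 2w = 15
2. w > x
Yes

Take x = -1, y = 0, z = 8, w = 0. Substituting into each constraint:
  (1) (-1) - 3(0) + 2(8) - 2(0) = 15 ✓
  (2) 0 > -1 ✓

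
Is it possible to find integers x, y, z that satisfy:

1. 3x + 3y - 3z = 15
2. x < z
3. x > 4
Yes

Take x = 5, y = 6, z = 6. Substituting into each constraint:
  (1) 3(5) + 3(6) - 3(6) = 15 ✓
  (2) 5 < 6 ✓
  (3) 5 > 4 ✓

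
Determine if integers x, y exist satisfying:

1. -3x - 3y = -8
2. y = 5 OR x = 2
No

Even the single constraint (-3x - 3y = -8) is infeasible over the integers.

  - -3x - 3y = -8: every term on the left is divisible by 3, so the LHS ≡ 0 (mod 3), but the RHS -8 is not — no integer solution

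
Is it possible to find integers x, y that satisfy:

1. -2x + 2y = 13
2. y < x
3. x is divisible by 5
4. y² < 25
No

Even the single constraint (-2x + 2y = 13) is infeasible over the integers.

  - -2x + 2y = 13: every term on the left is divisible by 2, so the LHS ≡ 0 (mod 2), but the RHS 13 is not — no integer solution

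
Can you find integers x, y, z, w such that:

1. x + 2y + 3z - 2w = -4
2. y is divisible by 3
Yes

Take x = 0, y = 0, z = 0, w = 2. Substituting into each constraint:
  (1) 0 + 2(0) + 3(0) - 2(2) = -4 ✓
  (2) 0 = 3 × 0, remainder 0 ✓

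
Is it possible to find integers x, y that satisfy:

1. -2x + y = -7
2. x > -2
Yes

Take x = 4, y = 1. Substituting into each constraint:
  (1) -2(4) + 1 = -7 ✓
  (2) 4 > -2 ✓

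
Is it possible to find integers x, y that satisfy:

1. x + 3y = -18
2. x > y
Yes

Take x = 0, y = -6. Substituting into each constraint:
  (1) 0 + 3(-6) = -18 ✓
  (2) 0 > -6 ✓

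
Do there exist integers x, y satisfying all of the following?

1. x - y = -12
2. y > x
Yes

Take x = 0, y = 12. Substituting into each constraint:
  (1) 0 + (-12) = -12 ✓
  (2) 12 > 0 ✓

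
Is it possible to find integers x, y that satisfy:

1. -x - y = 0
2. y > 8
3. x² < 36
No

The full constraint system is jointly infeasible over the integers. Each constraint and what it forces:

  - -x - y = 0: is a linear equation tying the variables together
  - y > 8: bounds one variable relative to a constant
  - x² < 36: restricts x to |x| ≤ 5

Range argument: with x ∈ [-5, 5], y ∈ [9, ∞], the left side of the equation is at most -4, but the right side is 0 > -4. No integer solution exists.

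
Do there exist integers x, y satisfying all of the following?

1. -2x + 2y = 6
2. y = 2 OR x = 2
Yes

Take x = 2, y = 5. Substituting into each constraint:
  (1) -2(2) + 2(5) = 6 ✓
  (2) x = 2, target 2 ✓ (second branch holds)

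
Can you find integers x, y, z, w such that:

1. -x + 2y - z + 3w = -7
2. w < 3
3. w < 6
Yes

Take x = 7, y = 0, z = 0, w = 0. Substituting into each constraint:
  (1) (-7) + 2(0) + 0 + 3(0) = -7 ✓
  (2) 0 < 3 ✓
  (3) 0 < 6 ✓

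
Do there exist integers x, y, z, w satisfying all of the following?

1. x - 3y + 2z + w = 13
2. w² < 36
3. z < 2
Yes

Take x = 0, y = -5, z = -1, w = 0. Substituting into each constraint:
  (1) 0 - 3(-5) + 2(-1) + 0 = 13 ✓
  (2) w² = (0)² = 0, and 0 < 36 ✓
  (3) -1 < 2 ✓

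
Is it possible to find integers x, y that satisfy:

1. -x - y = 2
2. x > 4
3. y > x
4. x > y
No

A contradictory subset is {y > x, x > y}. No integer assignment can satisfy these jointly:

  - y > x: bounds one variable relative to another variable
  - x > y: bounds one variable relative to another variable

Direct contradiction: y > x and x > y cannot both hold.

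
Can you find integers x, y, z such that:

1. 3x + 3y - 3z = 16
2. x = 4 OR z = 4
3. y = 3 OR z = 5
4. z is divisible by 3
No

Even the single constraint (3x + 3y - 3z = 16) is infeasible over the integers.

  - 3x + 3y - 3z = 16: every term on the left is divisible by 3, so the LHS ≡ 0 (mod 3), but the RHS 16 is not — no integer solution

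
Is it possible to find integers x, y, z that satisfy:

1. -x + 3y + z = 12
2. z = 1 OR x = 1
Yes

Take x = 1, y = 5, z = -2. Substituting into each constraint:
  (1) (-1) + 3(5) + (-2) = 12 ✓
  (2) x = 1, target 1 ✓ (second branch holds)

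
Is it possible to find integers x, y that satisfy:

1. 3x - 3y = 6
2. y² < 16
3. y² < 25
Yes

Take x = 2, y = 0. Substituting into each constraint:
  (1) 3(2) - 3(0) = 6 ✓
  (2) y² = (0)² = 0, and 0 < 16 ✓
  (3) y² = (0)² = 0, and 0 < 25 ✓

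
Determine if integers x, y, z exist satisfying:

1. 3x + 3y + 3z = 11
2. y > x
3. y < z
No

Even the single constraint (3x + 3y + 3z = 11) is infeasible over the integers.

  - 3x + 3y + 3z = 11: every term on the left is divisible by 3, so the LHS ≡ 0 (mod 3), but the RHS 11 is not — no integer solution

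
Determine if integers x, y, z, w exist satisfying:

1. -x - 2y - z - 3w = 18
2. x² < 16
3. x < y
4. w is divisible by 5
Yes

Take x = 0, y = 1, z = -20, w = 0. Substituting into each constraint:
  (1) 0 - 2(1) + 20 - 3(0) = 18 ✓
  (2) x² = (0)² = 0, and 0 < 16 ✓
  (3) 0 < 1 ✓
  (4) 0 = 5 × 0, remainder 0 ✓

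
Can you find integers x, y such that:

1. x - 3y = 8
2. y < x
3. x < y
No

A contradictory subset is {y < x, x < y}. No integer assignment can satisfy these jointly:

  - y < x: bounds one variable relative to another variable
  - x < y: bounds one variable relative to another variable

Direct contradiction: x > y and y > x cannot both hold.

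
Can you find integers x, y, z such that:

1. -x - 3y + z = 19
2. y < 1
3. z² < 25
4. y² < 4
Yes

Take x = -19, y = 0, z = 0. Substituting into each constraint:
  (1) 19 - 3(0) + 0 = 19 ✓
  (2) 0 < 1 ✓
  (3) z² = (0)² = 0, and 0 < 25 ✓
  (4) y² = (0)² = 0, and 0 < 4 ✓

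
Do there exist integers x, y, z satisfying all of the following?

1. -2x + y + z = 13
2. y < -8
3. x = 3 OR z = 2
Yes

Take x = 3, y = -9, z = 28. Substituting into each constraint:
  (1) -2(3) + (-9) + 28 = 13 ✓
  (2) -9 < -8 ✓
  (3) x = 3, target 3 ✓ (first branch holds)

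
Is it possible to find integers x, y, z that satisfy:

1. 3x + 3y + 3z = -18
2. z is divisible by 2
Yes

Take x = 0, y = -6, z = 0. Substituting into each constraint:
  (1) 3(0) + 3(-6) + 3(0) = -18 ✓
  (2) 0 = 2 × 0, remainder 0 ✓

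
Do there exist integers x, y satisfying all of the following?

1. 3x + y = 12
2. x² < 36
Yes

Take x = 4, y = 0. Substituting into each constraint:
  (1) 3(4) + 0 = 12 ✓
  (2) x² = (4)² = 16, and 16 < 36 ✓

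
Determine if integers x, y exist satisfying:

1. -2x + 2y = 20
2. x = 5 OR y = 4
Yes

Take x = -6, y = 4. Substituting into each constraint:
  (1) -2(-6) + 2(4) = 20 ✓
  (2) y = 4, target 4 ✓ (second branch holds)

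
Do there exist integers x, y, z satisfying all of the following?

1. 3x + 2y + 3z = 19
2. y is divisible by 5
Yes

Take x = 15, y = -10, z = -2. Substituting into each constraint:
  (1) 3(15) + 2(-10) + 3(-2) = 19 ✓
  (2) -10 = 5 × -2, remainder 0 ✓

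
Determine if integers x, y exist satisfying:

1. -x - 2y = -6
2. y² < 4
Yes

Take x = 6, y = 0. Substituting into each constraint:
  (1) (-6) - 2(0) = -6 ✓
  (2) y² = (0)² = 0, and 0 < 4 ✓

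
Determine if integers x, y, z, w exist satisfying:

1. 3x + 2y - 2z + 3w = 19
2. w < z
Yes

Take x = 7, y = 0, z = 1, w = 0. Substituting into each constraint:
  (1) 3(7) + 2(0) - 2(1) + 3(0) = 19 ✓
  (2) 0 < 1 ✓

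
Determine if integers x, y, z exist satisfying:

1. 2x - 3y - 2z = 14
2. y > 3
Yes

Take x = 13, y = 4, z = 0. Substituting into each constraint:
  (1) 2(13) - 3(4) - 2(0) = 14 ✓
  (2) 4 > 3 ✓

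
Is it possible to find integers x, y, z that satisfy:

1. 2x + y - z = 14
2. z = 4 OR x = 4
Yes

Take x = 4, y = 11, z = 5. Substituting into each constraint:
  (1) 2(4) + 11 + (-5) = 14 ✓
  (2) x = 4, target 4 ✓ (second branch holds)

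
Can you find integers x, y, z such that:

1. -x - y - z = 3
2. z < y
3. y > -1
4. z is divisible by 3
Yes

Take x = -4, y = 1, z = 0. Substituting into each constraint:
  (1) 4 + (-1) + 0 = 3 ✓
  (2) 0 < 1 ✓
  (3) 1 > -1 ✓
  (4) 0 = 3 × 0, remainder 0 ✓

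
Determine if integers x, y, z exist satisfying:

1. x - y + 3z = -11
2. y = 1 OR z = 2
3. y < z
Yes

Take x = -17, y = 0, z = 2. Substituting into each constraint:
  (1) (-17) + 0 + 3(2) = -11 ✓
  (2) z = 2, target 2 ✓ (second branch holds)
  (3) 0 < 2 ✓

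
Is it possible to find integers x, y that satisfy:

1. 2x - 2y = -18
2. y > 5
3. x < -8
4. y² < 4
No

A contradictory subset is {2x - 2y = -18, y > 5, x < -8}. No integer assignment can satisfy these jointly:

  - 2x - 2y = -18: is a linear equation tying the variables together
  - y > 5: bounds one variable relative to a constant
  - x < -8: bounds one variable relative to a constant

Range argument: with x ∈ [−∞, -9], y ∈ [6, ∞], the left side of the equation is at most -30, but the right side is -18 > -30. No integer solution exists.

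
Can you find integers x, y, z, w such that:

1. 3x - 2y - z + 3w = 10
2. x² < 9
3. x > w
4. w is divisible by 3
Yes

Take x = 2, y = -2, z = 0, w = 0. Substituting into each constraint:
  (1) 3(2) - 2(-2) + 0 + 3(0) = 10 ✓
  (2) x² = (2)² = 4, and 4 < 9 ✓
  (3) 2 > 0 ✓
  (4) 0 = 3 × 0, remainder 0 ✓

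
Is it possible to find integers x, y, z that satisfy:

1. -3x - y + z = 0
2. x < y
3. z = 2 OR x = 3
Yes

Take x = 0, y = 2, z = 2. Substituting into each constraint:
  (1) -3(0) + (-2) + 2 = 0 ✓
  (2) 0 < 2 ✓
  (3) z = 2, target 2 ✓ (first branch holds)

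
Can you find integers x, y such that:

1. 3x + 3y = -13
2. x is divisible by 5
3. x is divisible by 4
No

Even the single constraint (3x + 3y = -13) is infeasible over the integers.

  - 3x + 3y = -13: every term on the left is divisible by 3, so the LHS ≡ 0 (mod 3), but the RHS -13 is not — no integer solution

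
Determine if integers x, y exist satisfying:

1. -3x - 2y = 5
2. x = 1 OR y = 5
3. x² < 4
Yes

Take x = 1, y = -4. Substituting into each constraint:
  (1) -3(1) - 2(-4) = 5 ✓
  (2) x = 1, target 1 ✓ (first branch holds)
  (3) x² = (1)² = 1, and 1 < 4 ✓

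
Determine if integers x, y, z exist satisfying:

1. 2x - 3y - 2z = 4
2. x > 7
Yes

Take x = 8, y = 0, z = 6. Substituting into each constraint:
  (1) 2(8) - 3(0) - 2(6) = 4 ✓
  (2) 8 > 7 ✓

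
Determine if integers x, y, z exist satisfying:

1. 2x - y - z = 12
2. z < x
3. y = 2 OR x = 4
Yes

Take x = 4, y = -7, z = 3. Substituting into each constraint:
  (1) 2(4) + 7 + (-3) = 12 ✓
  (2) 3 < 4 ✓
  (3) x = 4, target 4 ✓ (second branch holds)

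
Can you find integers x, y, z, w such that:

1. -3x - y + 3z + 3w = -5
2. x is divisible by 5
Yes

Take x = 0, y = 2, z = -1, w = 0. Substituting into each constraint:
  (1) -3(0) + (-2) + 3(-1) + 3(0) = -5 ✓
  (2) 0 = 5 × 0, remainder 0 ✓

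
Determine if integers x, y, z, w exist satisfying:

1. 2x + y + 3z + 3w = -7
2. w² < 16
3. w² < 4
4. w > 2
No

A contradictory subset is {w² < 4, w > 2}. No integer assignment can satisfy these jointly:

  - w² < 4: restricts w to |w| ≤ 1
  - w > 2: bounds one variable relative to a constant

Direct contradiction: the bounds on w require w ≥ 3 and w ≤ 1 simultaneously, which is empty.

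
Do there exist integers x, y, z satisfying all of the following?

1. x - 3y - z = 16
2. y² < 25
Yes

Take x = 0, y = 0, z = -16. Substituting into each constraint:
  (1) 0 - 3(0) + 16 = 16 ✓
  (2) y² = (0)² = 0, and 0 < 25 ✓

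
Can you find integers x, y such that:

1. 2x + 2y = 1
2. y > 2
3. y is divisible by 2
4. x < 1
No

Even the single constraint (2x + 2y = 1) is infeasible over the integers.

  - 2x + 2y = 1: every term on the left is divisible by 2, so the LHS ≡ 0 (mod 2), but the RHS 1 is not — no integer solution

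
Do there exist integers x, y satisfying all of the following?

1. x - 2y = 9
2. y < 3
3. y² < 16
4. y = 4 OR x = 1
No

The full constraint system is jointly infeasible over the integers. Each constraint and what it forces:

  - x - 2y = 9: is a linear equation tying the variables together
  - y < 3: bounds one variable relative to a constant
  - y² < 16: restricts y to |y| ≤ 3
  - y = 4 OR x = 1: forces a choice: either y = 4 or x = 1

Split on the disjunction (y = 4 OR x = 1):
  • If y = 4: this contradicts y² < 16, which requires |y| ≤ 3.
  • If x = 1: the equation forces y = -4, but y² < 16 requires |y| ≤ 3.
Both branches are infeasible, so the system has no integer solution.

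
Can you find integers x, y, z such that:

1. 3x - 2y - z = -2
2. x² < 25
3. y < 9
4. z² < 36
Yes

Take x = 0, y = 1, z = 0. Substituting into each constraint:
  (1) 3(0) - 2(1) + 0 = -2 ✓
  (2) x² = (0)² = 0, and 0 < 25 ✓
  (3) 1 < 9 ✓
  (4) z² = (0)² = 0, and 0 < 36 ✓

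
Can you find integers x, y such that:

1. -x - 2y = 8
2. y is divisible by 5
Yes

Take x = -8, y = 0. Substituting into each constraint:
  (1) 8 - 2(0) = 8 ✓
  (2) 0 = 5 × 0, remainder 0 ✓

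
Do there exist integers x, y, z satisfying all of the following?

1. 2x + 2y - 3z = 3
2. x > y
Yes

Take x = 2, y = 1, z = 1. Substituting into each constraint:
  (1) 2(2) + 2(1) - 3(1) = 3 ✓
  (2) 2 > 1 ✓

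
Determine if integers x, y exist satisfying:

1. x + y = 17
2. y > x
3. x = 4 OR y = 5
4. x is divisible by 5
No

The full constraint system is jointly infeasible over the integers. Each constraint and what it forces:

  - x + y = 17: is a linear equation tying the variables together
  - y > x: bounds one variable relative to another variable
  - x = 4 OR y = 5: forces a choice: either x = 4 or y = 5
  - x is divisible by 5: restricts x to multiples of 5

Split on the disjunction (x = 4 OR y = 5):
  • If x = 4: this contradicts the divisibility constraint — 4 is not a multiple of 5.
  • If y = 5: with y = 5, writing x = 5x', every remaining term of the linear equation is divisible by 5, so the left side is ≡ 0 (mod 5); but the right side 12 ≡ 2 (mod 5). No integers can satisfy it.
Both branches are infeasible, so the system has no integer solution.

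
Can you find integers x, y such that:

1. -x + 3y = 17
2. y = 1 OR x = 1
Yes

Take x = -14, y = 1. Substituting into each constraint:
  (1) 14 + 3(1) = 17 ✓
  (2) y = 1, target 1 ✓ (first branch holds)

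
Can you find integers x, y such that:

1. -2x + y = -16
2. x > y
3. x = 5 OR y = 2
Yes

Take x = 9, y = 2. Substituting into each constraint:
  (1) -2(9) + 2 = -16 ✓
  (2) 9 > 2 ✓
  (3) y = 2, target 2 ✓ (second branch holds)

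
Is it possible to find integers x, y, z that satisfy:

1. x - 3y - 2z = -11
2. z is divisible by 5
Yes

Take x = 1, y = 4, z = 0. Substituting into each constraint:
  (1) 1 - 3(4) - 2(0) = -11 ✓
  (2) 0 = 5 × 0, remainder 0 ✓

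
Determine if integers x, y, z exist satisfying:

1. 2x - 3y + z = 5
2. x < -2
Yes

Take x = -5, y = -5, z = 0. Substituting into each constraint:
  (1) 2(-5) - 3(-5) + 0 = 5 ✓
  (2) -5 < -2 ✓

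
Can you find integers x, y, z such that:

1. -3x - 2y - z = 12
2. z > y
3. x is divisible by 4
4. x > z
Yes

Take x = 0, y = -5, z = -2. Substituting into each constraint:
  (1) -3(0) - 2(-5) + 2 = 12 ✓
  (2) -2 > -5 ✓
  (3) 0 = 4 × 0, remainder 0 ✓
  (4) 0 > -2 ✓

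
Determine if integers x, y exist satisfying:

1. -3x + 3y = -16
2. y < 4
No

Even the single constraint (-3x + 3y = -16) is infeasible over the integers.

  - -3x + 3y = -16: every term on the left is divisible by 3, so the LHS ≡ 0 (mod 3), but the RHS -16 is not — no integer solution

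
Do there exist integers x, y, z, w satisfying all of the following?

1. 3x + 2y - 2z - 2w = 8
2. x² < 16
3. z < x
Yes

Take x = 0, y = 0, z = -1, w = -3. Substituting into each constraint:
  (1) 3(0) + 2(0) - 2(-1) - 2(-3) = 8 ✓
  (2) x² = (0)² = 0, and 0 < 16 ✓
  (3) -1 < 0 ✓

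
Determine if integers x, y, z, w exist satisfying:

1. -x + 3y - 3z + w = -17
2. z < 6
Yes

Take x = 0, y = 0, z = 0, w = -17. Substituting into each constraint:
  (1) 0 + 3(0) - 3(0) + (-17) = -17 ✓
  (2) 0 < 6 ✓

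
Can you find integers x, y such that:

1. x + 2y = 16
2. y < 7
Yes

Take x = 16, y = 0. Substituting into each constraint:
  (1) 16 + 2(0) = 16 ✓
  (2) 0 < 7 ✓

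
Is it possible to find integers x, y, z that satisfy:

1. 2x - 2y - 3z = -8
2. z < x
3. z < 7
Yes

Take x = 1, y = 5, z = 0. Substituting into each constraint:
  (1) 2(1) - 2(5) - 3(0) = -8 ✓
  (2) 0 < 1 ✓
  (3) 0 < 7 ✓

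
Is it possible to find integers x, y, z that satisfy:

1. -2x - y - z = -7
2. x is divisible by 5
Yes

Take x = 0, y = 7, z = 0. Substituting into each constraint:
  (1) -2(0) + (-7) + 0 = -7 ✓
  (2) 0 = 5 × 0, remainder 0 ✓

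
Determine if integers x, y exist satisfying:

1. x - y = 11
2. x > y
Yes

Take x = 0, y = -11. Substituting into each constraint:
  (1) 0 + 11 = 11 ✓
  (2) 0 > -11 ✓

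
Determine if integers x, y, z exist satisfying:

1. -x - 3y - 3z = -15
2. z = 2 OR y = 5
Yes

Take x = 0, y = 5, z = 0. Substituting into each constraint:
  (1) 0 - 3(5) - 3(0) = -15 ✓
  (2) y = 5, target 5 ✓ (second branch holds)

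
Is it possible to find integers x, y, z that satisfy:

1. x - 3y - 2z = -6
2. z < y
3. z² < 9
Yes

Take x = -8, y = 0, z = -1. Substituting into each constraint:
  (1) (-8) - 3(0) - 2(-1) = -6 ✓
  (2) -1 < 0 ✓
  (3) z² = (-1)² = 1, and 1 < 9 ✓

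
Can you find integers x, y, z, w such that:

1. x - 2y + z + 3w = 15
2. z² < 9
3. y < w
Yes

Take x = 12, y = 0, z = 0, w = 1. Substituting into each constraint:
  (1) 12 - 2(0) + 0 + 3(1) = 15 ✓
  (2) z² = (0)² = 0, and 0 < 9 ✓
  (3) 0 < 1 ✓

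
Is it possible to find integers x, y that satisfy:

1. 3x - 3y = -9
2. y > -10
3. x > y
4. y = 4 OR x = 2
No

A contradictory subset is {3x - 3y = -9, x > y}. No integer assignment can satisfy these jointly:

  - 3x - 3y = -9: is a linear equation tying the variables together
  - x > y: bounds one variable relative to another variable

From the equation, x − y = -3, i.e. x − y = -3; but x > y requires x − y ≥ 1. Contradiction.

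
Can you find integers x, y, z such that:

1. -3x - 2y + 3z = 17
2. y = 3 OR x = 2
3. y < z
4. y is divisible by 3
No

A contradictory subset is {-3x - 2y + 3z = 17, y is divisible by 3}. No integer assignment can satisfy these jointly:

  - -3x - 2y + 3z = 17: is a linear equation tying the variables together
  - y is divisible by 3: restricts y to multiples of 3

Modular obstruction: writing y = 3y', every remaining term of the linear equation is divisible by 3, so the left side is ≡ 0 (mod 3); but the right side 17 ≡ 2 (mod 3). No integers can satisfy it.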